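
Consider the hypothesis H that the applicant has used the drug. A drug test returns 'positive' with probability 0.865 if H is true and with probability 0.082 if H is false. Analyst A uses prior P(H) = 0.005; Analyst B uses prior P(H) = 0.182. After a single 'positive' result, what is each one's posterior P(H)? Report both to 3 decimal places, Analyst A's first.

Analyst A: 0.050; Analyst B: 0.701

P('+'|H) = 0.865, P('+'|¬H) = 0.082.
Analyst A: numerator 0.865·0.005 = 0.0043250; evidence = 0.0043250+0.082·0.995 = 0.085915; posterior = 0.050.
Analyst B: numerator 0.865·0.182 = 0.15743; evidence = 0.15743+0.082·0.818 = 0.22451; posterior = 0.701.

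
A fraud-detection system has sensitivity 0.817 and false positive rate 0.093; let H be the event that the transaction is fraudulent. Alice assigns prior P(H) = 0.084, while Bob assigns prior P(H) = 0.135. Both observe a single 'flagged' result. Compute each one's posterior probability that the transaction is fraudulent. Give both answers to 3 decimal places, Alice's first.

P('+'|H) = 0.817, P('+'|¬H) = 0.093.
Alice: numerator 0.817·0.084 = 0.068628; evidence = 0.068628+0.093·0.916 = 0.15382; posterior = 0.446.
Bob: numerator 0.817·0.135 = 0.11030; evidence = 0.11030+0.093·0.865 = 0.19074; posterior = 0.578.

Alice: 0.446; Bob: 0.578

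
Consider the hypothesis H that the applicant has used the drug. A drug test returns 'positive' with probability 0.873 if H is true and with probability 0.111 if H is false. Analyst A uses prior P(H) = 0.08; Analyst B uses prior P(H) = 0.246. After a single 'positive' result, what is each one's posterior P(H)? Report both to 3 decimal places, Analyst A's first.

The likelihood ratio for a 'positive' result is 0.873/0.111 = 7.8649.
Analyst A: prior odds 0.08/0.92 = 0.086957; posterior odds 0.68390; posterior probability 0.406.
Analyst B: prior odds 0.246/0.754 = 0.32626; posterior odds 2.5660; posterior probability 0.720.

Analyst A: 0.406; Analyst B: 0.720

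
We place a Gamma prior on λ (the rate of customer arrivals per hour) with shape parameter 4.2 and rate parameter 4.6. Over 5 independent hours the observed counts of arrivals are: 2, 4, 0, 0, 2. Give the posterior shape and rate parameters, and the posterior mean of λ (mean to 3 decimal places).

Posterior: Gamma(shape=12.2, rate=9.6); mean ≈ 1.271

The Poisson likelihood adds the total count to the shape and the number of exposure periods to the rate. Here ∑xᵢ = 8 and n = 5, so shape 4.2→12.2 and rate 4.6→9.6.
Posterior mean = shape/rate = 12.2/9.6 = 1.271.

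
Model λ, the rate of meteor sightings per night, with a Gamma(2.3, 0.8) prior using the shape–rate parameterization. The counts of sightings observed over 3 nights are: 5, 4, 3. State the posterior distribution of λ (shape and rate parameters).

Total count ∑xᵢ = 12 over n = 3 nights.
Gamma is conjugate to the Poisson likelihood: posterior is Gamma(shape = 2.3+12 = 14.3, rate = 0.8+3 = 3.8).

Posterior: Gamma(shape=14.3, rate=3.8)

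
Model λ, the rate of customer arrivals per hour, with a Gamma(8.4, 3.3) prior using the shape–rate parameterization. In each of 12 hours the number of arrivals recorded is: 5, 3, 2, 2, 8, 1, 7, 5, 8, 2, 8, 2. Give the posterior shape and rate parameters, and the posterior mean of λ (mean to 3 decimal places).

Posterior: Gamma(shape=61.4, rate=15.3); mean ≈ 4.013

Total count ∑xᵢ = 53 over n = 12 hours.
Gamma is conjugate to the Poisson likelihood: posterior is Gamma(shape = 8.4+53 = 61.4, rate = 3.3+12 = 15.3).
E[λ | data] = 61.4/15.3 = 4.013.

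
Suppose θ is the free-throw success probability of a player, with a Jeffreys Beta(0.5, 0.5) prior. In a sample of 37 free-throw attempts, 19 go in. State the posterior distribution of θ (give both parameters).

Posterior: Beta(19.5, 18.5)

The binomial likelihood is conjugate to the Beta prior: with 19 successes and 18 failures, the posterior is Beta(0.5+19, 0.5+18) = Beta(19.5, 18.5).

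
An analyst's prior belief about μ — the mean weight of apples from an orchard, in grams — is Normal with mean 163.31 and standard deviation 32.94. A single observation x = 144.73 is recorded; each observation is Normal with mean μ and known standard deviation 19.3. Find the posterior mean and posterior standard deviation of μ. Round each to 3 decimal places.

Prior precision 1/τ₀² = 1/32.94² = 0.00092162; data precision n/σ² = 1/19.3² = 0.00268464.
Posterior precision = 0.00092162 + 0.00268464 = 0.00360626, giving posterior SD = 1/√0.00360626 = 16.652.
Posterior mean = (0.00092162·163.31 + 0.00268464·144.73) / 0.00360626 = 149.478.

Posterior mean ≈ 149.478; posterior SD ≈ 16.652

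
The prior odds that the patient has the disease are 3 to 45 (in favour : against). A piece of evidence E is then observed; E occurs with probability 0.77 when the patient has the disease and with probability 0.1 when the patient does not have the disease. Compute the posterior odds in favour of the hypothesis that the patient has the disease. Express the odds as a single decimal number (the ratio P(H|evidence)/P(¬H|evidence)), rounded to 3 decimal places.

Prior odds = 3/45 = 0.066667. In log-odds, ln(0.066667) = -2.7081.
Add log likelihood ratio: ln(7.7000) = 2.0412.
Posterior log-odds = -0.66683, so posterior odds = exp(-0.66683) = 0.51333.

Posterior odds ≈ 0.513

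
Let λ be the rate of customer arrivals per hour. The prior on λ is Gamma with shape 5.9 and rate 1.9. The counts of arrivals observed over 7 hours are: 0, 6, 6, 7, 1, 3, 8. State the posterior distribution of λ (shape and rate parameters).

Total count ∑xᵢ = 31 over n = 7 hours.
Gamma is conjugate to the Poisson likelihood: posterior is Gamma(shape = 5.9+31 = 36.9, rate = 1.9+7 = 8.9).

Posterior: Gamma(shape=36.9, rate=8.9)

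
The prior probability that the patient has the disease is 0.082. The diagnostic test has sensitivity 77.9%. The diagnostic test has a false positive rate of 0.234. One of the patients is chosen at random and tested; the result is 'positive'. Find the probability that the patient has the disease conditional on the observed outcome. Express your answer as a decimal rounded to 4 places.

P(H | E) ≈ 0.2292

Let H be the event that the patient has the disease. P(H) = 0.082, so P(¬H) = 0.918. With E the 'positive' result, P(E|H) = 0.779 and P(E|¬H) = 0.234.
P(E) = 0.779·0.082 + 0.234·0.918 = 0.063878 + 0.21481 = 0.27869.
By Bayes' theorem, P(H|E) = 0.063878 / 0.27869 = 0.2292.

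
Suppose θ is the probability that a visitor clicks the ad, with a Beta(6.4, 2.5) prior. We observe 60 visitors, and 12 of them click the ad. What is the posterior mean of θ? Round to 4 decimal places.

Posterior mean ≈ 0.2671

The binomial likelihood is conjugate to the Beta prior: with 12 successes and 48 failures, the posterior is Beta(6.4+12, 2.5+48) = Beta(18.4, 50.5).
E[θ | data] = 18.4/(18.4+50.5) = 0.2671.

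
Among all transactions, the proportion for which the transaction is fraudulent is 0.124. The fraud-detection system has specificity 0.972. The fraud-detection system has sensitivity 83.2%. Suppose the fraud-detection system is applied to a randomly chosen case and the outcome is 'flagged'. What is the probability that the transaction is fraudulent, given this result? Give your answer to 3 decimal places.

P(H | E) ≈ 0.808

Write H for 'the transaction is fraudulent'. Prior odds H:¬H = 0.124/0.876 = 0.14155. For the 'flagged' outcome, the likelihood ratio is 0.832/0.028 = 29.714.
Posterior odds = 0.14155 × 29.714 = 4.2061, so P(H|E) = 4.2061/(1+4.2061) = 0.808.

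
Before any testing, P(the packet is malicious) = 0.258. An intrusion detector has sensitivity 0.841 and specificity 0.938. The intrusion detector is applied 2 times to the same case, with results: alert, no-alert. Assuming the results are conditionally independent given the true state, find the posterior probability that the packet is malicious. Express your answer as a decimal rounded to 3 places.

Let H be the event that the packet is malicious; start with P(H) = 0.258. P('alert'|H) = 0.841, P('alert'|¬H) = 0.062.
Update on result 1 ('alert'): P(H) ← 0.841·0.2580 / (0.841·0.2580 + 0.062·0.7420) = 0.21698/0.26298 = 0.8251.
Update on result 2 ('no-alert'): P(H) ← 0.159·0.8251 / (0.159·0.8251 + 0.938·0.1749) = 0.13119/0.29527 = 0.4443.

Posterior P(H) ≈ 0.444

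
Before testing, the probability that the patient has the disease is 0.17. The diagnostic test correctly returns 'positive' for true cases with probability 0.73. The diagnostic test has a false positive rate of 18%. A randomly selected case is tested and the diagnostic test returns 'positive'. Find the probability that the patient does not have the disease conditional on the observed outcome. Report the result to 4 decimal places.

P(¬H | E) ≈ 0.5463

Write H for 'the patient has the disease'. Prior odds H:¬H = 0.17/0.83 = 0.20482. For the 'positive' outcome, the likelihood ratio is 0.73/0.18 = 4.0556.
Posterior odds = 0.20482 × 4.0556 = 0.83066, so P(H|E) = 0.83066/(1+0.83066) = 0.4537. Then P(¬H|E) = 1 − 0.4537 = 0.5463.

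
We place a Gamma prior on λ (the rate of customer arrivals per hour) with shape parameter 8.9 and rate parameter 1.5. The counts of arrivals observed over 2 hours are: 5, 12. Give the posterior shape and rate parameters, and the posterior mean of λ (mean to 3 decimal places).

The Poisson likelihood adds the total count to the shape and the number of exposure periods to the rate. Here ∑xᵢ = 17 and n = 2, so shape 8.9→25.9 and rate 1.5→3.5.
E[λ | data] = 25.9/3.5 = 7.400.

Posterior: Gamma(shape=25.9, rate=3.5); mean ≈ 7.400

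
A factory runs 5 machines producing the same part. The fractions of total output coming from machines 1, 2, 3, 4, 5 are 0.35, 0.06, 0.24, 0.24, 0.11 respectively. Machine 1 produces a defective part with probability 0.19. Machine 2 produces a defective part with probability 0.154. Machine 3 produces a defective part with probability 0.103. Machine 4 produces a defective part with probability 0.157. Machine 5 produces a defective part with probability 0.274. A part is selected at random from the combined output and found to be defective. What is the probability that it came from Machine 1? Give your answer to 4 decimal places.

Tabulate prior·likelihood by source: [1] prior 0.35, lik 0.19, product 0.06650; [2] prior 0.06, lik 0.154, product 0.009240; [3] prior 0.24, lik 0.103, product 0.02472; [4] prior 0.24, lik 0.157, product 0.03768; [5] prior 0.11, lik 0.274, product 0.03014.
Normalizing constant = 0.16828; the posterior for Machine 1 is its product over the sum, 0.06650/0.16828 = 0.3952.

Posterior probability ≈ 0.3952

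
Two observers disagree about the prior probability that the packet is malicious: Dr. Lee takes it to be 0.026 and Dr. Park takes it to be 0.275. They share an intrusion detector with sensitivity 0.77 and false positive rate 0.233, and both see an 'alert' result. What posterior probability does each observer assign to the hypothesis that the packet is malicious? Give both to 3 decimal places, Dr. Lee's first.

P('+'|H) = 0.77, P('+'|¬H) = 0.233.
Dr. Lee: numerator 0.77·0.026 = 0.020020; evidence = 0.020020+0.233·0.974 = 0.24696; posterior = 0.081.
Dr. Park: numerator 0.77·0.275 = 0.21175; evidence = 0.21175+0.233·0.725 = 0.38067; posterior = 0.556.

Dr. Lee: 0.081; Dr. Park: 0.556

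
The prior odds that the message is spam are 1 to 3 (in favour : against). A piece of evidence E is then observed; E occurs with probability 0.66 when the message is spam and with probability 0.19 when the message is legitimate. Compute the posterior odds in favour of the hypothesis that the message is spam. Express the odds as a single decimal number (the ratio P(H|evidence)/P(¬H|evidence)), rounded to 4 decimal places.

Prior odds = 1/3 = 0.33333.
Likelihood ratio for E = 0.66/0.19 = 3.4737.
Posterior odds = prior odds × LR = 1.1579.

Posterior odds ≈ 1.1579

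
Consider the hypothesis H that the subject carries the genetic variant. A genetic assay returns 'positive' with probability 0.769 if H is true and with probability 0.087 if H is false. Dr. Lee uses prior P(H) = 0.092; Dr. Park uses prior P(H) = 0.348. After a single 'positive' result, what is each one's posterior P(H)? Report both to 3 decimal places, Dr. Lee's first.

P('+'|H) = 0.769, P('+'|¬H) = 0.087.
Dr. Lee: numerator 0.769·0.092 = 0.070748; evidence = 0.070748+0.087·0.908 = 0.14974; posterior = 0.472.
Dr. Park: numerator 0.769·0.348 = 0.26761; evidence = 0.26761+0.087·0.652 = 0.32434; posterior = 0.825.

Dr. Lee: 0.472; Dr. Park: 0.825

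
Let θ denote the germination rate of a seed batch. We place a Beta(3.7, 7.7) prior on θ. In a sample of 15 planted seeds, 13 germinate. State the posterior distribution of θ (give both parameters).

Posterior: Beta(16.7, 9.7)

The binomial likelihood is conjugate to the Beta prior: with 13 successes and 2 failures, the posterior is Beta(3.7+13, 7.7+2) = Beta(16.7, 9.7).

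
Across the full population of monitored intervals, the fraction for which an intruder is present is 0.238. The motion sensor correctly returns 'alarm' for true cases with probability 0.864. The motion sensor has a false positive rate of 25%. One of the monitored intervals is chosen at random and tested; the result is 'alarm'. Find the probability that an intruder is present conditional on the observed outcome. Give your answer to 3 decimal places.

P(H | E) ≈ 0.519

Let H be the event that an intruder is present. P(H) = 0.238, so P(¬H) = 0.762. With E the 'alarm' result, P(E|H) = 0.864 and P(E|¬H) = 0.25.
P(E) = 0.864·0.238 + 0.25·0.762 = 0.20563 + 0.19050 = 0.39613.
By Bayes' theorem, P(H|E) = 0.20563 / 0.39613 = 0.519.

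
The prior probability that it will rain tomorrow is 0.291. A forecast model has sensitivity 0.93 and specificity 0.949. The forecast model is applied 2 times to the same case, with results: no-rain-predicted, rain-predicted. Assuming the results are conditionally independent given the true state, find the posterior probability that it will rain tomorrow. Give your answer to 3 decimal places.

Posterior P(H) ≈ 0.356

With H the event that it will rain tomorrow, the joint likelihood of the observed sequence is P(data|H) = 0.07·0.93 = 0.065100 and P(data|¬H) = 0.949·0.051 = 0.048399.
Bayes: P(H|data) = 0.291·0.065100 / (0.291·0.065100 + 0.709·0.048399) = 0.018944/0.053259 = 0.3557.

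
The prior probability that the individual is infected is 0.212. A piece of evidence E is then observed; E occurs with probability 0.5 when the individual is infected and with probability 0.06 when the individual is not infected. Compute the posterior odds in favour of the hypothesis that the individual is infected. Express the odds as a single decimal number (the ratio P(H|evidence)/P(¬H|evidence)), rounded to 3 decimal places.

Posterior odds ≈ 2.242

Prior odds = 0.212/(1−0.212) = 0.26904.
Likelihood ratio for E = 0.5/0.06 = 8.3333.
Posterior odds = prior odds × LR = 2.2420.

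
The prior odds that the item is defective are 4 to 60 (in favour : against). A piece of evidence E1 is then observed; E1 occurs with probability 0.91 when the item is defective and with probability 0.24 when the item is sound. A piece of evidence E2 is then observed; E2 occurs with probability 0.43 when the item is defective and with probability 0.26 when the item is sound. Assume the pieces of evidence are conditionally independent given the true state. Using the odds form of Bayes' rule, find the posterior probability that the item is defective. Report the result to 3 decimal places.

Prior odds = 4/60 = 0.066667. In log-odds, ln(0.066667) = -2.7081.
Add log likelihood ratios: ln(3.7917) + ln(1.6538) = 1.8359.
Posterior log-odds = -0.87214, so posterior odds = exp(-0.87214) = 0.41806. Converting, P(H|E) = 0.41806/1.4181 = 0.295.

Posterior probability ≈ 0.295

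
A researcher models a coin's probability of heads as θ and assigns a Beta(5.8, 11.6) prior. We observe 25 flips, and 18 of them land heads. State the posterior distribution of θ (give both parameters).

Observing 18 successes and 7 failures updates Beta(5.8, 11.6) by adding the success and failure counts to the two shape parameters: α = 5.8+18 = 23.8, β = 11.6+7 = 18.6.

Posterior: Beta(23.8, 18.6)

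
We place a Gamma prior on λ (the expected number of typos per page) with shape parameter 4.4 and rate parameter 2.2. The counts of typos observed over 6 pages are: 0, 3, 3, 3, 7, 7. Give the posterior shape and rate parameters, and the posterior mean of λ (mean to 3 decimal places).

The Poisson likelihood adds the total count to the shape and the number of exposure periods to the rate. Here ∑xᵢ = 23 and n = 6, so shape 4.4→27.4 and rate 2.2→8.2.
Posterior mean = shape/rate = 27.4/8.2 = 3.341.

Posterior: Gamma(shape=27.4, rate=8.2); mean ≈ 3.341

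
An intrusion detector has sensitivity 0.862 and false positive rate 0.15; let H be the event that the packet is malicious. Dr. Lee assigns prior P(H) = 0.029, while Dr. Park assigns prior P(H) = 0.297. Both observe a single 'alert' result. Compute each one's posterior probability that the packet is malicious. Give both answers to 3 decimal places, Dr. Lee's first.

Dr. Lee: 0.146; Dr. Park: 0.708

The likelihood ratio for an 'alert' result is 0.862/0.15 = 5.7467.
Dr. Lee: prior odds 0.029/0.971 = 0.029866; posterior odds 0.17163; posterior probability 0.146.
Dr. Park: prior odds 0.297/0.703 = 0.42248; posterior odds 2.4278; posterior probability 0.708.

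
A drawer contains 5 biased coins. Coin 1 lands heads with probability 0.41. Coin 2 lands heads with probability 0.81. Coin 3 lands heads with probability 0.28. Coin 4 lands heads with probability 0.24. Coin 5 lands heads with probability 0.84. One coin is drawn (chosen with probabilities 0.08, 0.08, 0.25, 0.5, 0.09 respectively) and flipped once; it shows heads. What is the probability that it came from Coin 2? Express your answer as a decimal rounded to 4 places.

Posterior probability ≈ 0.1784

Tabulate prior·likelihood by source: [1] prior 0.08, lik 0.41, product 0.03280; [2] prior 0.08, lik 0.81, product 0.06480; [3] prior 0.25, lik 0.28, product 0.07000; [4] prior 0.5, lik 0.24, product 0.1200; [5] prior 0.09, lik 0.84, product 0.07560.
Normalizing constant = 0.36320; the posterior for Coin 2 is its product over the sum, 0.06480/0.36320 = 0.1784.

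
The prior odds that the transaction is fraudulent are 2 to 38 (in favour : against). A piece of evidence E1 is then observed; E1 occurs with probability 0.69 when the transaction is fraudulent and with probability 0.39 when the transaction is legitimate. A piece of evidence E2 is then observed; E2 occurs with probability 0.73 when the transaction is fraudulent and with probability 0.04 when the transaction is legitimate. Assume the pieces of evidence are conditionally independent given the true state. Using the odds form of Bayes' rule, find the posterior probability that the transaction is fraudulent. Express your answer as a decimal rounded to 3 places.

Prior odds = 2/38 = 0.052632.
Likelihood ratio for E1 = 0.69/0.39 = 1.7692.
Likelihood ratio for E2 = 0.73/0.04 = 18.250.
Posterior odds = prior odds × LR₁ × LR₂ = 1.6994.
Posterior probability = odds/(1+odds) = 1.6994/2.6994 = 0.630.

Posterior probability ≈ 0.630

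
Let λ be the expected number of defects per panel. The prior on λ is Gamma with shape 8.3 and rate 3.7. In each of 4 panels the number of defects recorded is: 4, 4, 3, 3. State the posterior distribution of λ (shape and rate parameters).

Posterior: Gamma(shape=22.3, rate=7.7)

The Poisson likelihood adds the total count to the shape and the number of exposure periods to the rate. Here ∑xᵢ = 14 and n = 4, so shape 8.3→22.3 and rate 3.7→7.7.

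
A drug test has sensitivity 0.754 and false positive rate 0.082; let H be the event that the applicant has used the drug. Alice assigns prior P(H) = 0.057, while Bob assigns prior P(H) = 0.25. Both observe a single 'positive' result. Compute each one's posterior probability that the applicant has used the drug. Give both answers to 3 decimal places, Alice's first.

P('+'|H) = 0.754, P('+'|¬H) = 0.082.
Alice: numerator 0.754·0.057 = 0.042978; evidence = 0.042978+0.082·0.943 = 0.12030; posterior = 0.357.
Bob: numerator 0.754·0.25 = 0.18850; evidence = 0.18850+0.082·0.75 = 0.25000; posterior = 0.754.

Alice: 0.357; Bob: 0.754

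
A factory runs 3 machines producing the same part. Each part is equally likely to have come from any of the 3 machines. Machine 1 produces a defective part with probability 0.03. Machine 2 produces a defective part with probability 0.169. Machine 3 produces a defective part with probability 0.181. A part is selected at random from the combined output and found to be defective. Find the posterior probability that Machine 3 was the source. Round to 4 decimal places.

Tabulate prior·likelihood by source: [1] prior 0.333333, lik 0.03, product 0.01000; [2] prior 0.333333, lik 0.169, product 0.05633; [3] prior 0.333333, lik 0.181, product 0.06033.
Normalizing constant = 0.12667; the posterior for Machine 3 is its product over the sum, 0.06033/0.12667 = 0.4763.

Posterior probability ≈ 0.4763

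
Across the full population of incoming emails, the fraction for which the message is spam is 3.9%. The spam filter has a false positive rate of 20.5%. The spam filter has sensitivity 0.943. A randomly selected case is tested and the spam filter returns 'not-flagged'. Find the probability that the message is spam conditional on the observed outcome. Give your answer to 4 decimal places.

Let H be the event that the message is spam. P(H) = 0.039, so P(¬H) = 0.961. With E the 'not-flagged' result, P(E|H) = 0.057 and P(E|¬H) = 0.795.
P(E) = 0.057·0.039 + 0.795·0.961 = 0.0022230 + 0.76399 = 0.76622.
By Bayes' theorem, P(H|E) = 0.0022230 / 0.76622 = 0.0029.

P(H | E) ≈ 0.0029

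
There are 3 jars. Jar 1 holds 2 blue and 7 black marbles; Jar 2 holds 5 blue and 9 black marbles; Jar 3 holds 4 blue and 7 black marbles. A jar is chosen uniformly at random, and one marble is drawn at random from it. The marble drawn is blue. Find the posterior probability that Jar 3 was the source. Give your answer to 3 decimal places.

P(blue|Jar 1) = 0.2222; P(blue|Jar 2) = 0.3571; P(blue|Jar 3) = 0.3636.
Prior × likelihood for each source: 0.333333·0.2222=0.07407, 0.333333·0.3571=0.1190, 0.333333·0.3636=0.1212. Summing gives P(blue) = 0.31433.
P(Jar 3 | blue) = 0.1212 / 0.31433 = 0.386.

Posterior probability ≈ 0.386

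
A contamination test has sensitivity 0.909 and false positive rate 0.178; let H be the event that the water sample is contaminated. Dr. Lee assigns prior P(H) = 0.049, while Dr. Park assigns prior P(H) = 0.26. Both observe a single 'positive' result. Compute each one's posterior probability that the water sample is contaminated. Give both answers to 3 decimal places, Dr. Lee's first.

The likelihood ratio for a 'positive' result is 0.909/0.178 = 5.1067.
Dr. Lee: prior odds 0.049/0.951 = 0.051525; posterior odds 0.26312; posterior probability 0.208.
Dr. Park: prior odds 0.26/0.74 = 0.35135; posterior odds 1.7943; posterior probability 0.642.

Dr. Lee: 0.208; Dr. Park: 0.642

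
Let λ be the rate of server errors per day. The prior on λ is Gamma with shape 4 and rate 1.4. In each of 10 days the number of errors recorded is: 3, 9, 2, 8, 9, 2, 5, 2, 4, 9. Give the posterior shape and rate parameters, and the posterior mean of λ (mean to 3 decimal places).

Posterior: Gamma(shape=57, rate=11.4); mean ≈ 5.000

The Poisson likelihood adds the total count to the shape and the number of exposure periods to the rate. Here ∑xᵢ = 53 and n = 10, so shape 4→57 and rate 1.4→11.4.
E[λ | data] = 57/11.4 = 5.000.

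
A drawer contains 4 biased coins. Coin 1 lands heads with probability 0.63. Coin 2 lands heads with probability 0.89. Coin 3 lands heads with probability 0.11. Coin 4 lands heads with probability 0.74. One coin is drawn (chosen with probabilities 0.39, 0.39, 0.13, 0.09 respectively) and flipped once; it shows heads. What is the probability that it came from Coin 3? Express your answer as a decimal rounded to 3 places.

Posterior probability ≈ 0.021

P(heads|C1) = 0.63; P(heads|C2) = 0.89; P(heads|C3) = 0.11; P(heads|C4) = 0.74.
Prior × likelihood for each source: 0.39·0.63=0.2457, 0.39·0.89=0.3471, 0.13·0.11=0.01430, 0.09·0.74=0.06660. Summing gives P(heads) = 0.67370.
P(Coin 3 | heads) = 0.01430 / 0.67370 = 0.021.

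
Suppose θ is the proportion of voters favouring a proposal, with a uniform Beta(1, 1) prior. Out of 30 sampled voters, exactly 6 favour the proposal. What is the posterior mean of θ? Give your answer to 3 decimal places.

Posterior mean ≈ 0.219

The binomial likelihood is conjugate to the Beta prior: with 6 successes and 24 failures, the posterior is Beta(1+6, 1+24) = Beta(7, 25).
E[θ | data] = 7/(7+25) = 0.219.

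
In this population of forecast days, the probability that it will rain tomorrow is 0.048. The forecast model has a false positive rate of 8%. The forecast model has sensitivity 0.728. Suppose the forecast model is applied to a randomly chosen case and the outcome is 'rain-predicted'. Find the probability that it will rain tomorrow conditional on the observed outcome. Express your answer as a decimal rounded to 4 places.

P(H | E) ≈ 0.3145

Write H for 'it will rain tomorrow'. Prior odds H:¬H = 0.048/0.952 = 0.050420. For the 'rain-predicted' outcome, the likelihood ratio is 0.728/0.08 = 9.1000.
Posterior odds = 0.050420 × 9.1000 = 0.45882, so P(H|E) = 0.45882/(1+0.45882) = 0.3145.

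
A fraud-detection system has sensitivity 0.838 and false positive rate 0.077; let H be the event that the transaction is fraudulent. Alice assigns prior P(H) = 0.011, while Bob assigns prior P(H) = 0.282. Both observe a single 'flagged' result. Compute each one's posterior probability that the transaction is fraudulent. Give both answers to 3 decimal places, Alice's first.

P('+'|H) = 0.838, P('+'|¬H) = 0.077.
Alice: numerator 0.838·0.011 = 0.0092180; evidence = 0.0092180+0.077·0.989 = 0.085371; posterior = 0.108.
Bob: numerator 0.838·0.282 = 0.23632; evidence = 0.23632+0.077·0.718 = 0.29160; posterior = 0.810.

Alice: 0.108; Bob: 0.810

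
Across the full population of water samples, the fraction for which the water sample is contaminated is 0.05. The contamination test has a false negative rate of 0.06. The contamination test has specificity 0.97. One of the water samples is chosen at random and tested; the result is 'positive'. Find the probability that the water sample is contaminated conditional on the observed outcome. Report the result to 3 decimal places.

P(H | E) ≈ 0.623

Let H be the event that the water sample is contaminated. P(H) = 0.05, so P(¬H) = 0.95. With E the 'positive' result, P(E|H) = 0.94 and P(E|¬H) = 0.03.
P(E) = 0.94·0.05 + 0.03·0.95 = 0.047000 + 0.028500 = 0.075500.
By Bayes' theorem, P(H|E) = 0.047000 / 0.075500 = 0.623.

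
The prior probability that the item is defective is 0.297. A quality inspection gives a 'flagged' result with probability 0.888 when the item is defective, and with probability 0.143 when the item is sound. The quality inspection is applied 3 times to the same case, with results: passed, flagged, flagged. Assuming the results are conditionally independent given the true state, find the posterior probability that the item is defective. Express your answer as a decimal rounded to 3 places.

Let H be the event that the item is defective; start with P(H) = 0.297. P('flagged'|H) = 0.888, P('flagged'|¬H) = 0.143.
Update on result 1 ('passed'): P(H) ← 0.112·0.2970 / (0.112·0.2970 + 0.857·0.7030) = 0.033264/0.63574 = 0.0523.
Update on result 2 ('flagged'): P(H) ← 0.888·0.0523 / (0.888·0.0523 + 0.143·0.9477) = 0.046463/0.18198 = 0.2553.
Update on result 3 ('flagged'): P(H) ← 0.888·0.2553 / (0.888·0.2553 + 0.143·0.7447) = 0.22672/0.33321 = 0.6804.

Posterior P(H) ≈ 0.680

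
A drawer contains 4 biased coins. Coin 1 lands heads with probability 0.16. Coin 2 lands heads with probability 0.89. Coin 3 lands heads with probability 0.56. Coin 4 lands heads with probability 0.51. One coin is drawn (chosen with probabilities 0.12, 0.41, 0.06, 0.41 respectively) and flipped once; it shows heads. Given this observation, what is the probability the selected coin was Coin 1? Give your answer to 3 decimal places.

Posterior probability ≈ 0.031

Tabulate prior·likelihood by source: [1] prior 0.12, lik 0.16, product 0.01920; [2] prior 0.41, lik 0.89, product 0.3649; [3] prior 0.06, lik 0.56, product 0.03360; [4] prior 0.41, lik 0.51, product 0.2091.
Normalizing constant = 0.62680; the posterior for Coin 1 is its product over the sum, 0.01920/0.62680 = 0.031.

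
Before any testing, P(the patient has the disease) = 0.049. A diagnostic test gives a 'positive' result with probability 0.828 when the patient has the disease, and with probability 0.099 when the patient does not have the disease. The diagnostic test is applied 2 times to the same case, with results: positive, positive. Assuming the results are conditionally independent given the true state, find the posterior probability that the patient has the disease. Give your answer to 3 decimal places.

Posterior P(H) ≈ 0.783

Let H be the event that the patient has the disease; start with P(H) = 0.049. P('positive'|H) = 0.828, P('positive'|¬H) = 0.099.
Update on result 1 ('positive'): P(H) ← 0.828·0.0490 / (0.828·0.0490 + 0.099·0.9510) = 0.040572/0.13472 = 0.3012.
Update on result 2 ('positive'): P(H) ← 0.828·0.3012 / (0.828·0.3012 + 0.099·0.6988) = 0.24936/0.31854 = 0.7828.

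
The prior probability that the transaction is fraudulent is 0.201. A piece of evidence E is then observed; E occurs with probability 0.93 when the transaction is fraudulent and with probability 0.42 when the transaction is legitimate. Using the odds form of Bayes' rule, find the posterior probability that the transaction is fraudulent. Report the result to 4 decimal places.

Prior odds = 0.201/(1−0.201) = 0.25156. In log-odds, ln(0.25156) = -1.3801.
Add log likelihood ratio: ln(2.2143) = 0.79493.
Posterior log-odds = -0.58513, so posterior odds = exp(-0.58513) = 0.55704. Converting, P(H|E) = 0.55704/1.5570 = 0.3578.

Posterior probability ≈ 0.3578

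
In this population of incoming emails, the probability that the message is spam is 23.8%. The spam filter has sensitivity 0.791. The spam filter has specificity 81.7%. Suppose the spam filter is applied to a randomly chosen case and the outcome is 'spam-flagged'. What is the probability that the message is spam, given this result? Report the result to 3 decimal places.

Let H be the event that the message is spam. P(H) = 0.238, so P(¬H) = 0.762. With E the 'spam-flagged' result, P(E|H) = 0.791 and P(E|¬H) = 0.183.
P(E) = 0.791·0.238 + 0.183·0.762 = 0.18826 + 0.13945 = 0.32770.
By Bayes' theorem, P(H|E) = 0.18826 / 0.32770 = 0.574.

P(H | E) ≈ 0.574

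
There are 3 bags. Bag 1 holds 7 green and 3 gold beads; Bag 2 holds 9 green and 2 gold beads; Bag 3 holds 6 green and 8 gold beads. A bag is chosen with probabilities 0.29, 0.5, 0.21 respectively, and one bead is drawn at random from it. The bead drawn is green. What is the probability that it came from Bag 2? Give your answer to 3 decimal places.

P(green|Bag 1) = 0.7; P(green|Bag 2) = 0.8182; P(green|Bag 3) = 0.4286.
Prior × likelihood for each source: 0.29·0.7=0.2030, 0.5·0.8182=0.4091, 0.21·0.4286=0.09000. Summing gives P(green) = 0.70209.
P(Bag 2 | green) = 0.4091 / 0.70209 = 0.583.

Posterior probability ≈ 0.583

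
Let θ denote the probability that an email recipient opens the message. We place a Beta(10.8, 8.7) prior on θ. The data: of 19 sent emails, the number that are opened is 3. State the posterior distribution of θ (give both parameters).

The binomial likelihood is conjugate to the Beta prior: with 3 successes and 16 failures, the posterior is Beta(10.8+3, 8.7+16) = Beta(13.8, 24.7).

Posterior: Beta(13.8, 24.7)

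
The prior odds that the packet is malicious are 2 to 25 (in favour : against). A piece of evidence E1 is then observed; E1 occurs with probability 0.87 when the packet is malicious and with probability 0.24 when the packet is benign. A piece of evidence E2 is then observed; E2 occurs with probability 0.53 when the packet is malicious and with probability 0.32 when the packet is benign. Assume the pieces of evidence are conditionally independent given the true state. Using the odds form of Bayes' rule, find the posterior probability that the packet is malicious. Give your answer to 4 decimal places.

Posterior probability ≈ 0.3245

Prior odds = 2/25 = 0.080000. In log-odds, ln(0.080000) = -2.5257.
Add log likelihood ratios: ln(3.6250) + ln(1.6562) = 1.7924.
Posterior log-odds = -0.73332, so posterior odds = exp(-0.73332) = 0.48031. Converting, P(H|E) = 0.48031/1.4803 = 0.3245.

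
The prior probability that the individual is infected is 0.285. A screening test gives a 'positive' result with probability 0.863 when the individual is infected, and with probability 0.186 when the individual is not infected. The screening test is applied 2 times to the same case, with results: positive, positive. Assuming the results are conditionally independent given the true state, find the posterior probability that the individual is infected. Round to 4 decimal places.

Posterior P(H) ≈ 0.8956

With H the event that the individual is infected, the joint likelihood of the observed sequence is P(data|H) = 0.863·0.863 = 0.74477 and P(data|¬H) = 0.186·0.186 = 0.034596.
Bayes: P(H|data) = 0.285·0.74477 / (0.285·0.74477 + 0.715·0.034596) = 0.21226/0.23700 = 0.8956.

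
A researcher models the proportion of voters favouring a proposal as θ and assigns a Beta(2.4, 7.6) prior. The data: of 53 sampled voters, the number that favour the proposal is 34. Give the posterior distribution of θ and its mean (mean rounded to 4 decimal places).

Posterior: Beta(36.4, 26.6); mean ≈ 0.5778

Observing 34 successes and 19 failures updates Beta(2.4, 7.6) by adding the success and failure counts to the two shape parameters: α = 2.4+34 = 36.4, β = 7.6+19 = 26.6.
E[θ | data] = 36.4/(36.4+26.6) = 0.5778.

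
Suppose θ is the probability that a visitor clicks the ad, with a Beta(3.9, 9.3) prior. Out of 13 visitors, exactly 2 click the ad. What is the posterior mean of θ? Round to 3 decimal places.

Posterior mean ≈ 0.225

Observing 2 successes and 11 failures updates Beta(3.9, 9.3) by adding the success and failure counts to the two shape parameters: α = 3.9+2 = 5.9, β = 9.3+11 = 20.3.
Posterior mean = α/(α+β) = 5.9/26.2 = 0.225.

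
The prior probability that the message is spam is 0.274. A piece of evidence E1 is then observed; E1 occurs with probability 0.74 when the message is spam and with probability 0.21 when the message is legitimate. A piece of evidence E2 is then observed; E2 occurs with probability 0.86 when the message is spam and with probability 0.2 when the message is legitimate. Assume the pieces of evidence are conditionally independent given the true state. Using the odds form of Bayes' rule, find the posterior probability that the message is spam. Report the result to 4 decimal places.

Prior odds = 0.274/(1−0.274) = 0.37741.
Likelihood ratio for E1 = 0.74/0.21 = 3.5238.
Likelihood ratio for E2 = 0.86/0.2 = 4.3000.
Posterior odds = prior odds × LR₁ × LR₂ = 5.7187.
Posterior probability = odds/(1+odds) = 5.7187/6.7187 = 0.8512.

Posterior probability ≈ 0.8512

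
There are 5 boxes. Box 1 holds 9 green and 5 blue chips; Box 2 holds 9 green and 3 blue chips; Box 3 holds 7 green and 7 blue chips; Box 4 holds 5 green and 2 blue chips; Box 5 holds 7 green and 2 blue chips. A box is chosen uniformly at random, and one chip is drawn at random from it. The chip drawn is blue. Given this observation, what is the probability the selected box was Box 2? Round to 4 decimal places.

P(blue|Box 1) = 0.3571; P(blue|Box 2) = 0.25; P(blue|Box 3) = 0.5; P(blue|Box 4) = 0.2857; P(blue|Box 5) = 0.2222.
Prior × likelihood for each source: 0.2·0.3571=0.07143, 0.2·0.25=0.05000, 0.2·0.5=0.1000, 0.2·0.2857=0.05714, 0.2·0.2222=0.04444. Summing gives P(blue) = 0.32302.
P(Box 2 | blue) = 0.05000 / 0.32302 = 0.1548.

Posterior probability ≈ 0.1548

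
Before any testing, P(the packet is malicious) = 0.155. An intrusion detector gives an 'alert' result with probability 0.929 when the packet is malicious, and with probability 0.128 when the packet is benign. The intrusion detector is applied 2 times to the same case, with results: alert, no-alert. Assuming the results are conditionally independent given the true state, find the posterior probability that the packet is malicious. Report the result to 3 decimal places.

Let H be the event that the packet is malicious; start with P(H) = 0.155. P('alert'|H) = 0.929, P('alert'|¬H) = 0.128.
Update on result 1 ('alert'): P(H) ← 0.929·0.1550 / (0.929·0.1550 + 0.128·0.8450) = 0.14400/0.25216 = 0.5711.
Update on result 2 ('no-alert'): P(H) ← 0.071·0.5711 / (0.071·0.5711 + 0.872·0.4289) = 0.040545/0.41458 = 0.0978.

Posterior P(H) ≈ 0.098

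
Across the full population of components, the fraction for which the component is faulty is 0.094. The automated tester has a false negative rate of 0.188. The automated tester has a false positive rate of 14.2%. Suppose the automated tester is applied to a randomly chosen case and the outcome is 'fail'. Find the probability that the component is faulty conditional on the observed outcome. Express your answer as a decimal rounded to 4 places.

Let H be the event that the component is faulty. P(H) = 0.094, so P(¬H) = 0.906. With E the 'fail' result, P(E|H) = 0.812 and P(E|¬H) = 0.142.
P(E) = 0.812·0.094 + 0.142·0.906 = 0.076328 + 0.12865 = 0.20498.
By Bayes' theorem, P(H|E) = 0.076328 / 0.20498 = 0.3724.

P(H | E) ≈ 0.3724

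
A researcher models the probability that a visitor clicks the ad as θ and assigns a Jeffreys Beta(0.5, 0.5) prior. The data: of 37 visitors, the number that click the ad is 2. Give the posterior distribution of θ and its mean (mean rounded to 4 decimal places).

Posterior: Beta(2.5, 35.5); mean ≈ 0.0658

The binomial likelihood is conjugate to the Beta prior: with 2 successes and 35 failures, the posterior is Beta(0.5+2, 0.5+35) = Beta(2.5, 35.5).
Posterior mean = α/(α+β) = 2.5/38 = 0.0658.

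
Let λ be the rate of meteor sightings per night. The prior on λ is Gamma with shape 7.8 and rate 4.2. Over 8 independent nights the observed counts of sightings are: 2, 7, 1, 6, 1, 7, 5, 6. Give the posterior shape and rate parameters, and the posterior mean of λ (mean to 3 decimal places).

Posterior: Gamma(shape=42.8, rate=12.2); mean ≈ 3.508

The Poisson likelihood adds the total count to the shape and the number of exposure periods to the rate. Here ∑xᵢ = 35 and n = 8, so shape 7.8→42.8 and rate 4.2→12.2.
E[λ | data] = 42.8/12.2 = 3.508.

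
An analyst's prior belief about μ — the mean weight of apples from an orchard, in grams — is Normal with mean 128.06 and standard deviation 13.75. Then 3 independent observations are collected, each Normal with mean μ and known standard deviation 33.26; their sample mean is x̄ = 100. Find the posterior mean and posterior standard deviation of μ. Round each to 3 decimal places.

Posterior mean ≈ 118.549; posterior SD ≈ 11.180

Prior precision 1/τ₀² = 1/13.75² = 0.00528926; data precision n/σ² = 3/33.26² = 0.00271192.
Posterior precision = 0.00528926 + 0.00271192 = 0.00800118, giving posterior SD = 1/√0.00800118 = 11.180.
Posterior mean = (0.00528926·128.06 + 0.00271192·100) / 0.00800118 = 118.549.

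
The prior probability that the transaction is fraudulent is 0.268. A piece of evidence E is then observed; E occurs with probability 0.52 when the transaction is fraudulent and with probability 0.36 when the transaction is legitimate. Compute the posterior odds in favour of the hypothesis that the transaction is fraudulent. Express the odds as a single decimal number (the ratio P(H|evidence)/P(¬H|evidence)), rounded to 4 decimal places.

Prior odds = 0.268/(1−0.268) = 0.36612. In log-odds, ln(0.36612) = -1.0048.
Add log likelihood ratio: ln(1.4444) = 0.36772.
Posterior log-odds = -0.63707, so posterior odds = exp(-0.63707) = 0.52884.

Posterior odds ≈ 0.5288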